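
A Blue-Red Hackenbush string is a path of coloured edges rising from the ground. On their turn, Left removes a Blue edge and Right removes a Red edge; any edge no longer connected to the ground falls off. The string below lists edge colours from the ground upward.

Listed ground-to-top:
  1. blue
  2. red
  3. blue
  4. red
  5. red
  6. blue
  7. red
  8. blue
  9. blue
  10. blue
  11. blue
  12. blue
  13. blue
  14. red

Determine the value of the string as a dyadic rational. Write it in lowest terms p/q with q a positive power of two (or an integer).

4861/8192

Build val(s[:k]) for k = 1..14, string s = blue red blue red red blue red blue blue blue blue blue blue red.
edge 1 of 14 (blue): { 0 | none } gives 1
edge 2 of 14 (red): { 0 | 1 } gives 1/2
edge 3 of 14 (blue): { 0, 1/2 | 1 } gives 3/4
edge 4 of 14 (red): { 0, 1/2 | 3/4, 1 } gives 5/8
edge 5 of 14 (red): { 0, 1/2 | 5/8, 3/4, 1 } gives 9/16
edge 6 of 14 (blue): { 0, 1/2, 9/16 | 5/8, 3/4, 1 } gives 19/32
edge 7 of 14 (red): { 0, 1/2, 9/16 | 19/32, 5/8, 3/4, 1 } gives 37/64
edge 8 of 14 (blue): { 0, 1/2, 9/16, 37/64 | 19/32, 5/8, 3/4, 1 } gives 75/128
edge 9 of 14 (blue): { 0, 1/2, 9/16, 37/64, 75/128 | 19/32, 5/8, 3/4, 1 } gives 151/256
edge 10 of 14 (blue): { 0, 1/2, 9/16, 37/64, 75/128, 151/256 | 19/32, 5/8, 3/4, 1 } gives 303/512
edge 11 of 14 (blue): { 0, 1/2, 9/16, 37/64, 75/128, 151/256, 303/512 | 19/32, 5/8, 3/4, 1 } gives 607/1024
edge 12 of 14 (blue): { 0, 1/2, 9/16, 37/64, 75/128, 151/256, 303/512, 607/1024 | 19/32, 5/8, 3/4, 1 } gives 1215/2048
edge 13 of 14 (blue): { 0, 1/2, 9/16, 37/64, 75/128, 151/256, 303/512, 607/1024, 1215/2048 | 19/32, 5/8, 3/4, 1 } gives 2431/4096
edge 14 of 14 (red): { 0, 1/2, 9/16, 37/64, 75/128, 151/256, 303/512, 607/1024, 1215/2048 | 2431/4096, 19/32, 5/8, 3/4, 1 } gives 4861/8192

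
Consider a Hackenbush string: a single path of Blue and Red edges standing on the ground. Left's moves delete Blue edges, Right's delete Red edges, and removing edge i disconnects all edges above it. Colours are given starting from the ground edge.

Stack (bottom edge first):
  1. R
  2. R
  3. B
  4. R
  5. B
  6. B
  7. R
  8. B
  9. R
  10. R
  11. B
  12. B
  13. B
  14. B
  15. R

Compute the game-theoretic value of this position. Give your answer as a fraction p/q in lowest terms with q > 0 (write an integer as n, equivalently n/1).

-12995/8192

value(R) = { (no moves) | 0 } — -1
value(RR) = { (no moves) | -1 0 } — -2
value(RRB) = { -2 | -1 0 } — -3/2
value(RRBR) = { -2 | -3/2 -1 0 } — -7/4
value(RRBRB) = { -2 -7/4 | -3/2 -1 0 } — -13/8
value(RRBRBB) = { -2 -7/4 -13/8 | -3/2 -1 0 } — -25/16
value(RRBRBBR) = { -2 -7/4 -13/8 | -25/16 -3/2 -1 0 } — -51/32
value(RRBRBBRB) = { -2 -7/4 -13/8 -51/32 | -25/16 -3/2 -1 0 } — -101/64
value(RRBRBBRBR) = { -2 -7/4 -13/8 -51/32 | -101/64 -25/16 -3/2 -1 0 } — -203/128
value(RRBRBBRBRR) = { -2 -7/4 -13/8 -51/32 | -203/128 -101/64 -25/16 -3/2 -1 0 } — -407/256
value(RRBRBBRBRRB) = { -2 -7/4 -13/8 -51/32 -407/256 | -203/128 -101/64 -25/16 -3/2 -1 0 } — -813/512
value(RRBRBBRBRRBB) = { -2 -7/4 -13/8 -51/32 -407/256 -813/512 | -203/128 -101/64 -25/16 -3/2 -1 0 } — -1625/1024
value(RRBRBBRBRRBBB) = { -2 -7/4 -13/8 -51/32 -407/256 -813/512 -1625/1024 | -203/128 -101/64 -25/16 -3/2 -1 0 } — -3249/2048
value(RRBRBBRBRRBBBB) = { -2 -7/4 -13/8 -51/32 -407/256 -813/512 -1625/1024 -3249/2048 | -203/128 -101/64 -25/16 -3/2 -1 0 } — -6497/4096
value(RRBRBBRBRRBBBBR) = { -2 -7/4 -13/8 -51/32 -407/256 -813/512 -1625/1024 -3249/2048 | -6497/4096 -203/128 -101/64 -25/16 -3/2 -1 0 } — -12995/8192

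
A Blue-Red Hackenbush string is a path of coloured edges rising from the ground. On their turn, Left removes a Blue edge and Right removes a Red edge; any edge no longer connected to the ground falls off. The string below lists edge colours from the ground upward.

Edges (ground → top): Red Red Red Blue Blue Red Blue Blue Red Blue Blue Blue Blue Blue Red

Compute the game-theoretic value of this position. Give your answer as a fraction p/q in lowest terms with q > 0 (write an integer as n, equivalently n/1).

-9347/4096

Build g(s[:k]) for k = 1..15, string s = Red Red Red Blue Blue Red Blue Blue Red Blue Blue Blue Blue Blue Red.
edge 1 of 15 (Red): { · | 0 } ⇒ -1
edge 2 of 15 (Red): { · | -1; 0 } ⇒ -2
edge 3 of 15 (Red): { · | -2; -1; 0 } ⇒ -3
edge 4 of 15 (Blue): { -3 | -2; -1; 0 } ⇒ -5/2
edge 5 of 15 (Blue): { -3; -5/2 | -2; -1; 0 } ⇒ -9/4
edge 6 of 15 (Red): { -3; -5/2 | -9/4; -2; -1; 0 } ⇒ -19/8
edge 7 of 15 (Blue): { -3; -5/2; -19/8 | -9/4; -2; -1; 0 } ⇒ -37/16
edge 8 of 15 (Blue): { -3; -5/2; -19/8; -37/16 | -9/4; -2; -1; 0 } ⇒ -73/32
edge 9 of 15 (Red): { -3; -5/2; -19/8; -37/16 | -73/32; -9/4; -2; -1; 0 } ⇒ -147/64
edge 10 of 15 (Blue): { -3; -5/2; -19/8; -37/16; -147/64 | -73/32; -9/4; -2; -1; 0 } ⇒ -293/128
edge 11 of 15 (Blue): { -3; -5/2; -19/8; -37/16; -147/64; -293/128 | -73/32; -9/4; -2; -1; 0 } ⇒ -585/256
edge 12 of 15 (Blue): { -3; -5/2; -19/8; -37/16; -147/64; -293/128; -585/256 | -73/32; -9/4; -2; -1; 0 } ⇒ -1169/512
edge 13 of 15 (Blue): { -3; -5/2; -19/8; -37/16; -147/64; -293/128; -585/256; -1169/512 | -73/32; -9/4; -2; -1; 0 } ⇒ -2337/1024
edge 14 of 15 (Blue): { -3; -5/2; -19/8; -37/16; -147/64; -293/128; -585/256; -1169/512; -2337/1024 | -73/32; -9/4; -2; -1; 0 } ⇒ -4673/2048
edge 15 of 15 (Red): { -3; -5/2; -19/8; -37/16; -147/64; -293/128; -585/256; -1169/512; -2337/1024 | -4673/2048; -73/32; -9/4; -2; -1; 0 } ⇒ -9347/4096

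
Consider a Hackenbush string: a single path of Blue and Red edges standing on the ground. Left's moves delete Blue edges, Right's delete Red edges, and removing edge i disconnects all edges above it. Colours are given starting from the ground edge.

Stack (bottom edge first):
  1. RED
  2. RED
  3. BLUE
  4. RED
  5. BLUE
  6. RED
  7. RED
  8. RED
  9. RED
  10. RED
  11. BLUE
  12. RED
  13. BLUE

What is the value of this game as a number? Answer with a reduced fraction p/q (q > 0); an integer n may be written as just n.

-3573/2048

Prefix values for RED RED BLUE RED BLUE RED RED RED RED RED BLUE RED BLUE via {L|R} + simplicity:
step 1: add RED to get R; options L={ none } R={ 0 } — -1
step 2: add RED to get RR; options L={ none } R={ -1, 0 } — -2
step 3: add BLUE to get RRB; options L={ -2 } R={ -1, 0 } — -3/2
step 4: add RED to get RRBR; options L={ -2 } R={ -3/2, -1, 0 } — -7/4
step 5: add BLUE to get RRBRB; options L={ -2, -7/4 } R={ -3/2, -1, 0 } — -13/8
step 6: add RED to get RRBRBR; options L={ -2, -7/4 } R={ -13/8, -3/2, -1, 0 } — -27/16
step 7: add RED to get RRBRBRR; options L={ -2, -7/4 } R={ -27/16, -13/8, -3/2, -1, 0 } — -55/32
step 8: add RED to get RRBRBRRR; options L={ -2, -7/4 } R={ -55/32, -27/16, -13/8, -3/2, -1, 0 } — -111/64
step 9: add RED to get RRBRBRRRR; options L={ -2, -7/4 } R={ -111/64, -55/32, -27/16, -13/8, -3/2, -1, 0 } — -223/128
step 10: add RED to get RRBRBRRRRR; options L={ -2, -7/4 } R={ -223/128, -111/64, -55/32, -27/16, -13/8, -3/2, -1, 0 } — -447/256
step 11: add BLUE to get RRBRBRRRRRB; options L={ -2, -7/4, -447/256 } R={ -223/128, -111/64, -55/32, -27/16, -13/8, -3/2, -1, 0 } — -893/512
step 12: add RED to get RRBRBRRRRRBR; options L={ -2, -7/4, -447/256 } R={ -893/512, -223/128, -111/64, -55/32, -27/16, -13/8, -3/2, -1, 0 } — -1787/1024
step 13: add BLUE to get RRBRBRRRRRBRB; options L={ -2, -7/4, -447/256, -1787/1024 } R={ -893/512, -223/128, -111/64, -55/32, -27/16, -13/8, -3/2, -1, 0 } — -3573/2048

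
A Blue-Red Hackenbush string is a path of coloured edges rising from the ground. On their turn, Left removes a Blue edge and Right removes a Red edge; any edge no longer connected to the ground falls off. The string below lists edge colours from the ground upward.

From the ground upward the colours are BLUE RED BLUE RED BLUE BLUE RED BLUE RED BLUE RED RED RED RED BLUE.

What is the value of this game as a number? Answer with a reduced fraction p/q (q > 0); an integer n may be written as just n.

11587/16384

g_1 [B]  L=[0]  R=[·]  ⇒ 1
g_2 [BR]  L=[0]  R=[1]  ⇒ 1/2
g_3 [BRB]  L=[0, 1/2]  R=[1]  ⇒ 3/4
g_4 [BRBR]  L=[0, 1/2]  R=[3/4, 1]  ⇒ 5/8
g_5 [BRBRB]  L=[0, 1/2, 5/8]  R=[3/4, 1]  ⇒ 11/16
g_6 [BRBRBB]  L=[0, 1/2, 5/8, 11/16]  R=[3/4, 1]  ⇒ 23/32
g_7 [BRBRBBR]  L=[0, 1/2, 5/8, 11/16]  R=[23/32, 3/4, 1]  ⇒ 45/64
g_8 [BRBRBBRB]  L=[0, 1/2, 5/8, 11/16, 45/64]  R=[23/32, 3/4, 1]  ⇒ 91/128
g_9 [BRBRBBRBR]  L=[0, 1/2, 5/8, 11/16, 45/64]  R=[91/128, 23/32, 3/4, 1]  ⇒ 181/256
g_10 [BRBRBBRBRB]  L=[0, 1/2, 5/8, 11/16, 45/64, 181/256]  R=[91/128, 23/32, 3/4, 1]  ⇒ 363/512
g_11 [BRBRBBRBRBR]  L=[0, 1/2, 5/8, 11/16, 45/64, 181/256]  R=[363/512, 91/128, 23/32, 3/4, 1]  ⇒ 725/1024
g_12 [BRBRBBRBRBRR]  L=[0, 1/2, 5/8, 11/16, 45/64, 181/256]  R=[725/1024, 363/512, 91/128, 23/32, 3/4, 1]  ⇒ 1449/2048
g_13 [BRBRBBRBRBRRR]  L=[0, 1/2, 5/8, 11/16, 45/64, 181/256]  R=[1449/2048, 725/1024, 363/512, 91/128, 23/32, 3/4, 1]  ⇒ 2897/4096
g_14 [BRBRBBRBRBRRRR]  L=[0, 1/2, 5/8, 11/16, 45/64, 181/256]  R=[2897/4096, 1449/2048, 725/1024, 363/512, 91/128, 23/32, 3/4, 1]  ⇒ 5793/8192
g_15 [BRBRBBRBRBRRRRB]  L=[0, 1/2, 5/8, 11/16, 45/64, 181/256, 5793/8192]  R=[2897/4096, 1449/2048, 725/1024, 363/512, 91/128, 23/32, 3/4, 1]  ⇒ 11587/16384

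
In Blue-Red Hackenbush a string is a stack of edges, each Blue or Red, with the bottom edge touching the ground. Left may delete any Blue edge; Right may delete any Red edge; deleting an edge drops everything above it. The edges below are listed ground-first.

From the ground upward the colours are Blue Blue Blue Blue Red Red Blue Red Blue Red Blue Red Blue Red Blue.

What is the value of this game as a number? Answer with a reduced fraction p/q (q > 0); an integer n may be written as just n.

Build v(s[:k]) for k = 1..15, string s = Blue Blue Blue Blue Red Red Blue Red Blue Red Blue Red Blue Red Blue.
B: Left { 0 }, Right { — } ⇒ simplest 1
BB: Left { 0, 1 }, Right { — } ⇒ simplest 2
BBB: Left { 0, 1, 2 }, Right { — } ⇒ simplest 3
BBBB: Left { 0, 1, 2, 3 }, Right { — } ⇒ simplest 4
BBBBR: Left { 0, 1, 2, 3 }, Right { 4 } ⇒ simplest 7/2
BBBBRR: Left { 0, 1, 2, 3 }, Right { 7/2, 4 } ⇒ simplest 13/4
BBBBRRB: Left { 0, 1, 2, 3, 13/4 }, Right { 7/2, 4 } ⇒ simplest 27/8
BBBBRRBR: Left { 0, 1, 2, 3, 13/4 }, Right { 27/8, 7/2, 4 } ⇒ simplest 53/16
BBBBRRBRB: Left { 0, 1, 2, 3, 13/4, 53/16 }, Right { 27/8, 7/2, 4 } ⇒ simplest 107/32
BBBBRRBRBR: Left { 0, 1, 2, 3, 13/4, 53/16 }, Right { 107/32, 27/8, 7/2, 4 } ⇒ simplest 213/64
BBBBRRBRBRB: Left { 0, 1, 2, 3, 13/4, 53/16, 213/64 }, Right { 107/32, 27/8, 7/2, 4 } ⇒ simplest 427/128
BBBBRRBRBRBR: Left { 0, 1, 2, 3, 13/4, 53/16, 213/64 }, Right { 427/128, 107/32, 27/8, 7/2, 4 } ⇒ simplest 853/256
BBBBRRBRBRBRB: Left { 0, 1, 2, 3, 13/4, 53/16, 213/64, 853/256 }, Right { 427/128, 107/32, 27/8, 7/2, 4 } ⇒ simplest 1707/512
BBBBRRBRBRBRBR: Left { 0, 1, 2, 3, 13/4, 53/16, 213/64, 853/256 }, Right { 1707/512, 427/128, 107/32, 27/8, 7/2, 4 } ⇒ simplest 3413/1024
BBBBRRBRBRBRBRB: Left { 0, 1, 2, 3, 13/4, 53/16, 213/64, 853/256, 3413/1024 }, Right { 1707/512, 427/128, 107/32, 27/8, 7/2, 4 } ⇒ simplest 6827/2048

6827/2048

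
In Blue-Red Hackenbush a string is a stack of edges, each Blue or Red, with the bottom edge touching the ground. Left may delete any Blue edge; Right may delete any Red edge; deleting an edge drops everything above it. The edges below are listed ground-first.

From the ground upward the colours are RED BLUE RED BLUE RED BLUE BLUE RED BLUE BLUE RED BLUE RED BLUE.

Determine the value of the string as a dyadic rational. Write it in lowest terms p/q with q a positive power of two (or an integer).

-5269/8192

Prefix values for RED BLUE RED BLUE RED BLUE BLUE RED BLUE BLUE RED BLUE RED BLUE via {L|R} + simplicity:
R: Left { · }, Right { 0 } = simplest -1
RB: Left { -1 }, Right { 0 } = simplest -1/2
RBR: Left { -1 }, Right { -1/2 0 } = simplest -3/4
RBRB: Left { -1 -3/4 }, Right { -1/2 0 } = simplest -5/8
RBRBR: Left { -1 -3/4 }, Right { -5/8 -1/2 0 } = simplest -11/16
RBRBRB: Left { -1 -3/4 -11/16 }, Right { -5/8 -1/2 0 } = simplest -21/32
RBRBRBB: Left { -1 -3/4 -11/16 -21/32 }, Right { -5/8 -1/2 0 } = simplest -41/64
RBRBRBBR: Left { -1 -3/4 -11/16 -21/32 }, Right { -41/64 -5/8 -1/2 0 } = simplest -83/128
RBRBRBBRB: Left { -1 -3/4 -11/16 -21/32 -83/128 }, Right { -41/64 -5/8 -1/2 0 } = simplest -165/256
RBRBRBBRBB: Left { -1 -3/4 -11/16 -21/32 -83/128 -165/256 }, Right { -41/64 -5/8 -1/2 0 } = simplest -329/512
RBRBRBBRBBR: Left { -1 -3/4 -11/16 -21/32 -83/128 -165/256 }, Right { -329/512 -41/64 -5/8 -1/2 0 } = simplest -659/1024
RBRBRBBRBBRB: Left { -1 -3/4 -11/16 -21/32 -83/128 -165/256 -659/1024 }, Right { -329/512 -41/64 -5/8 -1/2 0 } = simplest -1317/2048
RBRBRBBRBBRBR: Left { -1 -3/4 -11/16 -21/32 -83/128 -165/256 -659/1024 }, Right { -1317/2048 -329/512 -41/64 -5/8 -1/2 0 } = simplest -2635/4096
RBRBRBBRBBRBRB: Left { -1 -3/4 -11/16 -21/32 -83/128 -165/256 -659/1024 -2635/4096 }, Right { -1317/2048 -329/512 -41/64 -5/8 -1/2 0 } = simplest -5269/8192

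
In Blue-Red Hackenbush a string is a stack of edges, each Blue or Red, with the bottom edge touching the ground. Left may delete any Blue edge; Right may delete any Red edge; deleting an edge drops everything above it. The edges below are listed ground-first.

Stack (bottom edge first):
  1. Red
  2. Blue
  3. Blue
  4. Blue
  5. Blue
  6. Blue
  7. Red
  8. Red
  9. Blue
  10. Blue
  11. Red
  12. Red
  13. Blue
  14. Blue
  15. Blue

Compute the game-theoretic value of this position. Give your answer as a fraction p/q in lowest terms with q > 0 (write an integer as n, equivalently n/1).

edge 1 of 15 (Red): { — | 0 } gives -1
edge 2 of 15 (Blue): { -1 | 0 } gives -1/2
edge 3 of 15 (Blue): { -1, -1/2 | 0 } gives -1/4
edge 4 of 15 (Blue): { -1, -1/2, -1/4 | 0 } gives -1/8
edge 5 of 15 (Blue): { -1, -1/2, -1/4, -1/8 | 0 } gives -1/16
edge 6 of 15 (Blue): { -1, -1/2, -1/4, -1/8, -1/16 | 0 } gives -1/32
edge 7 of 15 (Red): { -1, -1/2, -1/4, -1/8, -1/16 | -1/32, 0 } gives -3/64
edge 8 of 15 (Red): { -1, -1/2, -1/4, -1/8, -1/16 | -3/64, -1/32, 0 } gives -7/128
edge 9 of 15 (Blue): { -1, -1/2, -1/4, -1/8, -1/16, -7/128 | -3/64, -1/32, 0 } gives -13/256
edge 10 of 15 (Blue): { -1, -1/2, -1/4, -1/8, -1/16, -7/128, -13/256 | -3/64, -1/32, 0 } gives -25/512
edge 11 of 15 (Red): { -1, -1/2, -1/4, -1/8, -1/16, -7/128, -13/256 | -25/512, -3/64, -1/32, 0 } gives -51/1024
edge 12 of 15 (Red): { -1, -1/2, -1/4, -1/8, -1/16, -7/128, -13/256 | -51/1024, -25/512, -3/64, -1/32, 0 } gives -103/2048
edge 13 of 15 (Blue): { -1, -1/2, -1/4, -1/8, -1/16, -7/128, -13/256, -103/2048 | -51/1024, -25/512, -3/64, -1/32, 0 } gives -205/4096
edge 14 of 15 (Blue): { -1, -1/2, -1/4, -1/8, -1/16, -7/128, -13/256, -103/2048, -205/4096 | -51/1024, -25/512, -3/64, -1/32, 0 } gives -409/8192
edge 15 of 15 (Blue): { -1, -1/2, -1/4, -1/8, -1/16, -7/128, -13/256, -103/2048, -205/4096, -409/8192 | -51/1024, -25/512, -3/64, -1/32, 0 } gives -817/16384

-817/16384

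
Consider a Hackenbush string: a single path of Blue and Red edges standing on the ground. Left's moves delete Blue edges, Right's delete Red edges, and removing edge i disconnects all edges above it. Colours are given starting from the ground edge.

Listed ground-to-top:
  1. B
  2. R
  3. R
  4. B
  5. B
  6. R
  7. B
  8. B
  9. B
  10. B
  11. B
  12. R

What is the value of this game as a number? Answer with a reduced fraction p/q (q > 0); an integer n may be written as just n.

893/2048

Prefix values for B R R B B R B B B B B R via {L|R} + simplicity:
edge 1 of 12 (B): { 0 | — } → 1
edge 2 of 12 (R): { 0 | 1 } → 1/2
edge 3 of 12 (R): { 0 | 1/2; 1 } → 1/4
edge 4 of 12 (B): { 0; 1/4 | 1/2; 1 } → 3/8
edge 5 of 12 (B): { 0; 1/4; 3/8 | 1/2; 1 } → 7/16
edge 6 of 12 (R): { 0; 1/4; 3/8 | 7/16; 1/2; 1 } → 13/32
edge 7 of 12 (B): { 0; 1/4; 3/8; 13/32 | 7/16; 1/2; 1 } → 27/64
edge 8 of 12 (B): { 0; 1/4; 3/8; 13/32; 27/64 | 7/16; 1/2; 1 } → 55/128
edge 9 of 12 (B): { 0; 1/4; 3/8; 13/32; 27/64; 55/128 | 7/16; 1/2; 1 } → 111/256
edge 10 of 12 (B): { 0; 1/4; 3/8; 13/32; 27/64; 55/128; 111/256 | 7/16; 1/2; 1 } → 223/512
edge 11 of 12 (B): { 0; 1/4; 3/8; 13/32; 27/64; 55/128; 111/256; 223/512 | 7/16; 1/2; 1 } → 447/1024
edge 12 of 12 (R): { 0; 1/4; 3/8; 13/32; 27/64; 55/128; 111/256; 223/512 | 447/1024; 7/16; 1/2; 1 } → 893/2048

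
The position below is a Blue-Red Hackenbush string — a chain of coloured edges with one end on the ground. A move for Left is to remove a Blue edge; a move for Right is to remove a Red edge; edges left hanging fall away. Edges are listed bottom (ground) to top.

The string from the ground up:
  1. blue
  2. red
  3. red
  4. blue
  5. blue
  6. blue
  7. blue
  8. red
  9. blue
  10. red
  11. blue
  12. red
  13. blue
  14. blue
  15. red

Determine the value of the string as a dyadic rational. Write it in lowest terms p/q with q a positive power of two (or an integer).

7853/16384

Prefix values for blue red red blue blue blue blue red blue red blue red blue blue red via {L|R} + simplicity:
edge 1 of 15 (blue): { 0 | (no moves) } => 1
edge 2 of 15 (red): { 0 | 1 } => 1/2
edge 3 of 15 (red): { 0 | 1/2,1 } => 1/4
edge 4 of 15 (blue): { 0,1/4 | 1/2,1 } => 3/8
edge 5 of 15 (blue): { 0,1/4,3/8 | 1/2,1 } => 7/16
edge 6 of 15 (blue): { 0,1/4,3/8,7/16 | 1/2,1 } => 15/32
edge 7 of 15 (blue): { 0,1/4,3/8,7/16,15/32 | 1/2,1 } => 31/64
edge 8 of 15 (red): { 0,1/4,3/8,7/16,15/32 | 31/64,1/2,1 } => 61/128
edge 9 of 15 (blue): { 0,1/4,3/8,7/16,15/32,61/128 | 31/64,1/2,1 } => 123/256
edge 10 of 15 (red): { 0,1/4,3/8,7/16,15/32,61/128 | 123/256,31/64,1/2,1 } => 245/512
edge 11 of 15 (blue): { 0,1/4,3/8,7/16,15/32,61/128,245/512 | 123/256,31/64,1/2,1 } => 491/1024
edge 12 of 15 (red): { 0,1/4,3/8,7/16,15/32,61/128,245/512 | 491/1024,123/256,31/64,1/2,1 } => 981/2048
edge 13 of 15 (blue): { 0,1/4,3/8,7/16,15/32,61/128,245/512,981/2048 | 491/1024,123/256,31/64,1/2,1 } => 1963/4096
edge 14 of 15 (blue): { 0,1/4,3/8,7/16,15/32,61/128,245/512,981/2048,1963/4096 | 491/1024,123/256,31/64,1/2,1 } => 3927/8192
edge 15 of 15 (red): { 0,1/4,3/8,7/16,15/32,61/128,245/512,981/2048,1963/4096 | 3927/8192,491/1024,123/256,31/64,1/2,1 } => 7853/16384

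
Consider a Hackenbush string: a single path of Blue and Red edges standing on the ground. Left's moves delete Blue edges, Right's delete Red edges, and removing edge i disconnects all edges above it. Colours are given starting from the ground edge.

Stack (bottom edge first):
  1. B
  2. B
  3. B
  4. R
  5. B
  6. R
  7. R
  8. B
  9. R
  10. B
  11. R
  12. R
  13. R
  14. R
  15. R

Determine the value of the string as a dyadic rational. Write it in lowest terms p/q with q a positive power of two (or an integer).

10561/4096

Build v(s[:k]) for k = 1..15, string s = B B B R B R R B R B R R R R R.
v_1 [B]  L=[0]  R=[(no moves)]  — 1
v_2 [BB]  L=[0,1]  R=[(no moves)]  — 2
v_3 [BBB]  L=[0,1,2]  R=[(no moves)]  — 3
v_4 [BBBR]  L=[0,1,2]  R=[3]  — 5/2
v_5 [BBBRB]  L=[0,1,2,5/2]  R=[3]  — 11/4
v_6 [BBBRBR]  L=[0,1,2,5/2]  R=[11/4,3]  — 21/8
v_7 [BBBRBRR]  L=[0,1,2,5/2]  R=[21/8,11/4,3]  — 41/16
v_8 [BBBRBRRB]  L=[0,1,2,5/2,41/16]  R=[21/8,11/4,3]  — 83/32
v_9 [BBBRBRRBR]  L=[0,1,2,5/2,41/16]  R=[83/32,21/8,11/4,3]  — 165/64
v_10 [BBBRBRRBRB]  L=[0,1,2,5/2,41/16,165/64]  R=[83/32,21/8,11/4,3]  — 331/128
v_11 [BBBRBRRBRBR]  L=[0,1,2,5/2,41/16,165/64]  R=[331/128,83/32,21/8,11/4,3]  — 661/256
v_12 [BBBRBRRBRBRR]  L=[0,1,2,5/2,41/16,165/64]  R=[661/256,331/128,83/32,21/8,11/4,3]  — 1321/512
v_13 [BBBRBRRBRBRRR]  L=[0,1,2,5/2,41/16,165/64]  R=[1321/512,661/256,331/128,83/32,21/8,11/4,3]  — 2641/1024
v_14 [BBBRBRRBRBRRRR]  L=[0,1,2,5/2,41/16,165/64]  R=[2641/1024,1321/512,661/256,331/128,83/32,21/8,11/4,3]  — 5281/2048
v_15 [BBBRBRRBRBRRRRR]  L=[0,1,2,5/2,41/16,165/64]  R=[5281/2048,2641/1024,1321/512,661/256,331/128,83/32,21/8,11/4,3]  — 10561/4096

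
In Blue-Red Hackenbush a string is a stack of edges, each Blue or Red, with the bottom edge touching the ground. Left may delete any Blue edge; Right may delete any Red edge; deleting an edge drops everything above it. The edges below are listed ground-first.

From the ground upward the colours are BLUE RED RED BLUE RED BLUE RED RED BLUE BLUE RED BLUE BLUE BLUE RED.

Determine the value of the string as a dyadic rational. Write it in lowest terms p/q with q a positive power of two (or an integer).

5341/16384

step 1: add BLUE to get B; options L={ 0 } R={ ∅ } gives 1
step 2: add RED to get BR; options L={ 0 } R={ 1 } gives 1/2
step 3: add RED to get BRR; options L={ 0 } R={ 1/2,1 } gives 1/4
step 4: add BLUE to get BRRB; options L={ 0,1/4 } R={ 1/2,1 } gives 3/8
step 5: add RED to get BRRBR; options L={ 0,1/4 } R={ 3/8,1/2,1 } gives 5/16
step 6: add BLUE to get BRRBRB; options L={ 0,1/4,5/16 } R={ 3/8,1/2,1 } gives 11/32
step 7: add RED to get BRRBRBR; options L={ 0,1/4,5/16 } R={ 11/32,3/8,1/2,1 } gives 21/64
step 8: add RED to get BRRBRBRR; options L={ 0,1/4,5/16 } R={ 21/64,11/32,3/8,1/2,1 } gives 41/128
step 9: add BLUE to get BRRBRBRRB; options L={ 0,1/4,5/16,41/128 } R={ 21/64,11/32,3/8,1/2,1 } gives 83/256
step 10: add BLUE to get BRRBRBRRBB; options L={ 0,1/4,5/16,41/128,83/256 } R={ 21/64,11/32,3/8,1/2,1 } gives 167/512
step 11: add RED to get BRRBRBRRBBR; options L={ 0,1/4,5/16,41/128,83/256 } R={ 167/512,21/64,11/32,3/8,1/2,1 } gives 333/1024
step 12: add BLUE to get BRRBRBRRBBRB; options L={ 0,1/4,5/16,41/128,83/256,333/1024 } R={ 167/512,21/64,11/32,3/8,1/2,1 } gives 667/2048
step 13: add BLUE to get BRRBRBRRBBRBB; options L={ 0,1/4,5/16,41/128,83/256,333/1024,667/2048 } R={ 167/512,21/64,11/32,3/8,1/2,1 } gives 1335/4096
step 14: add BLUE to get BRRBRBRRBBRBBB; options L={ 0,1/4,5/16,41/128,83/256,333/1024,667/2048,1335/4096 } R={ 167/512,21/64,11/32,3/8,1/2,1 } gives 2671/8192
step 15: add RED to get BRRBRBRRBBRBBBR; options L={ 0,1/4,5/16,41/128,83/256,333/1024,667/2048,1335/4096 } R={ 2671/8192,167/512,21/64,11/32,3/8,1/2,1 } gives 5341/16384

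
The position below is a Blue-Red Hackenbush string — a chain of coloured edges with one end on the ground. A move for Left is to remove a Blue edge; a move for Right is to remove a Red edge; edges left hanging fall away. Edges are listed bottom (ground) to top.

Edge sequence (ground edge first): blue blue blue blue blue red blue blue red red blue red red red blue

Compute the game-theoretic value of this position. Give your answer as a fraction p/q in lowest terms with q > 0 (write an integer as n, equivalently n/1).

1 of 15 · b · max L 0 · min R +∞ so 1
2 of 15 · bb · max L 1 · min R +∞ so 2
3 of 15 · bbb · max L 2 · min R +∞ so 3
4 of 15 · bbbb · max L 3 · min R +∞ so 4
5 of 15 · bbbbb · max L 4 · min R +∞ so 5
6 of 15 · bbbbbr · max L 4 · min R 5 so 9/2
7 of 15 · bbbbbrb · max L 9/2 · min R 5 so 19/4
8 of 15 · bbbbbrbb · max L 19/4 · min R 5 so 39/8
9 of 15 · bbbbbrbbr · max L 19/4 · min R 39/8 so 77/16
10 of 15 · bbbbbrbbrr · max L 19/4 · min R 77/16 so 153/32
11 of 15 · bbbbbrbbrrb · max L 153/32 · min R 77/16 so 307/64
12 of 15 · bbbbbrbbrrbr · max L 153/32 · min R 307/64 so 613/128
13 of 15 · bbbbbrbbrrbrr · max L 153/32 · min R 613/128 so 1225/256
14 of 15 · bbbbbrbbrrbrrr · max L 153/32 · min R 1225/256 so 2449/512
15 of 15 · bbbbbrbbrrbrrrb · max L 2449/512 · min R 1225/256 so 4899/1024

4899/1024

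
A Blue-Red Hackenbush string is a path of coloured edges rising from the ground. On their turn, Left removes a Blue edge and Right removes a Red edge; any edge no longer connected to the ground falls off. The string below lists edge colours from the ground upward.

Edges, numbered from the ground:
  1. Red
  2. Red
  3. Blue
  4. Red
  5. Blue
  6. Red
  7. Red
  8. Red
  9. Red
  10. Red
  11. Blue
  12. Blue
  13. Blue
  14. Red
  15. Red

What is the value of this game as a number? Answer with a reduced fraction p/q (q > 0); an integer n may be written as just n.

-14279/8192

R: Left { ∅ }, Right { 0 } ⇒ simplest -1
RR: Left { ∅ }, Right { -1; 0 } ⇒ simplest -2
RRB: Left { -2 }, Right { -1; 0 } ⇒ simplest -3/2
RRBR: Left { -2 }, Right { -3/2; -1; 0 } ⇒ simplest -7/4
RRBRB: Left { -2; -7/4 }, Right { -3/2; -1; 0 } ⇒ simplest -13/8
RRBRBR: Left { -2; -7/4 }, Right { -13/8; -3/2; -1; 0 } ⇒ simplest -27/16
RRBRBRR: Left { -2; -7/4 }, Right { -27/16; -13/8; -3/2; -1; 0 } ⇒ simplest -55/32
RRBRBRRR: Left { -2; -7/4 }, Right { -55/32; -27/16; -13/8; -3/2; -1; 0 } ⇒ simplest -111/64
RRBRBRRRR: Left { -2; -7/4 }, Right { -111/64; -55/32; -27/16; -13/8; -3/2; -1; 0 } ⇒ simplest -223/128
RRBRBRRRRR: Left { -2; -7/4 }, Right { -223/128; -111/64; -55/32; -27/16; -13/8; -3/2; -1; 0 } ⇒ simplest -447/256
RRBRBRRRRRB: Left { -2; -7/4; -447/256 }, Right { -223/128; -111/64; -55/32; -27/16; -13/8; -3/2; -1; 0 } ⇒ simplest -893/512
RRBRBRRRRRBB: Left { -2; -7/4; -447/256; -893/512 }, Right { -223/128; -111/64; -55/32; -27/16; -13/8; -3/2; -1; 0 } ⇒ simplest -1785/1024
RRBRBRRRRRBBB: Left { -2; -7/4; -447/256; -893/512; -1785/1024 }, Right { -223/128; -111/64; -55/32; -27/16; -13/8; -3/2; -1; 0 } ⇒ simplest -3569/2048
RRBRBRRRRRBBBR: Left { -2; -7/4; -447/256; -893/512; -1785/1024 }, Right { -3569/2048; -223/128; -111/64; -55/32; -27/16; -13/8; -3/2; -1; 0 } ⇒ simplest -7139/4096
RRBRBRRRRRBBBRR: Left { -2; -7/4; -447/256; -893/512; -1785/1024 }, Right { -7139/4096; -3569/2048; -223/128; -111/64; -55/32; -27/16; -13/8; -3/2; -1; 0 } ⇒ simplest -14279/8192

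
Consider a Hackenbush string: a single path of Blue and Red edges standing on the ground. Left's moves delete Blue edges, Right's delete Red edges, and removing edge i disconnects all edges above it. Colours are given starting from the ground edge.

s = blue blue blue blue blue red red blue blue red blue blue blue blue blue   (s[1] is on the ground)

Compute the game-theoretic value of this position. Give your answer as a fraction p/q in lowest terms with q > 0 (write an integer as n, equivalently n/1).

4543/1024

b: Left { 0 }, Right { none } = simplest 1
bb: Left { 0 1 }, Right { none } = simplest 2
bbb: Left { 0 1 2 }, Right { none } = simplest 3
bbbb: Left { 0 1 2 3 }, Right { none } = simplest 4
bbbbb: Left { 0 1 2 3 4 }, Right { none } = simplest 5
bbbbbr: Left { 0 1 2 3 4 }, Right { 5 } = simplest 9/2
bbbbbrr: Left { 0 1 2 3 4 }, Right { 9/2 5 } = simplest 17/4
bbbbbrrb: Left { 0 1 2 3 4 17/4 }, Right { 9/2 5 } = simplest 35/8
bbbbbrrbb: Left { 0 1 2 3 4 17/4 35/8 }, Right { 9/2 5 } = simplest 71/16
bbbbbrrbbr: Left { 0 1 2 3 4 17/4 35/8 }, Right { 71/16 9/2 5 } = simplest 141/32
bbbbbrrbbrb: Left { 0 1 2 3 4 17/4 35/8 141/32 }, Right { 71/16 9/2 5 } = simplest 283/64
bbbbbrrbbrbb: Left { 0 1 2 3 4 17/4 35/8 141/32 283/64 }, Right { 71/16 9/2 5 } = simplest 567/128
bbbbbrrbbrbbb: Left { 0 1 2 3 4 17/4 35/8 141/32 283/64 567/128 }, Right { 71/16 9/2 5 } = simplest 1135/256
bbbbbrrbbrbbbb: Left { 0 1 2 3 4 17/4 35/8 141/32 283/64 567/128 1135/256 }, Right { 71/16 9/2 5 } = simplest 2271/512
bbbbbrrbbrbbbbb: Left { 0 1 2 3 4 17/4 35/8 141/32 283/64 567/128 1135/256 2271/512 }, Right { 71/16 9/2 5 } = simplest 4543/1024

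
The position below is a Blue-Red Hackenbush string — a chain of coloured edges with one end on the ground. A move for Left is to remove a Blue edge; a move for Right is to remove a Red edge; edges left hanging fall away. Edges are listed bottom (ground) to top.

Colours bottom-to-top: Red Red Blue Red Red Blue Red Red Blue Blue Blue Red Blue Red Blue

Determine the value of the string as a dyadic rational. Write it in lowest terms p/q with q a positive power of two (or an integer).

-15125/8192

v(R) = { (no moves) | 0 } => -1
v(RR) = { (no moves) | -1,0 } => -2
v(RRB) = { -2 | -1,0 } => -3/2
v(RRBR) = { -2 | -3/2,-1,0 } => -7/4
v(RRBRR) = { -2 | -7/4,-3/2,-1,0 } => -15/8
v(RRBRRB) = { -2,-15/8 | -7/4,-3/2,-1,0 } => -29/16
v(RRBRRBR) = { -2,-15/8 | -29/16,-7/4,-3/2,-1,0 } => -59/32
v(RRBRRBRR) = { -2,-15/8 | -59/32,-29/16,-7/4,-3/2,-1,0 } => -119/64
v(RRBRRBRRB) = { -2,-15/8,-119/64 | -59/32,-29/16,-7/4,-3/2,-1,0 } => -237/128
v(RRBRRBRRBB) = { -2,-15/8,-119/64,-237/128 | -59/32,-29/16,-7/4,-3/2,-1,0 } => -473/256
v(RRBRRBRRBBB) = { -2,-15/8,-119/64,-237/128,-473/256 | -59/32,-29/16,-7/4,-3/2,-1,0 } => -945/512
v(RRBRRBRRBBBR) = { -2,-15/8,-119/64,-237/128,-473/256 | -945/512,-59/32,-29/16,-7/4,-3/2,-1,0 } => -1891/1024
v(RRBRRBRRBBBRB) = { -2,-15/8,-119/64,-237/128,-473/256,-1891/1024 | -945/512,-59/32,-29/16,-7/4,-3/2,-1,0 } => -3781/2048
v(RRBRRBRRBBBRBR) = { -2,-15/8,-119/64,-237/128,-473/256,-1891/1024 | -3781/2048,-945/512,-59/32,-29/16,-7/4,-3/2,-1,0 } => -7563/4096
v(RRBRRBRRBBBRBRB) = { -2,-15/8,-119/64,-237/128,-473/256,-1891/1024,-7563/4096 | -3781/2048,-945/512,-59/32,-29/16,-7/4,-3/2,-1,0 } => -15125/8192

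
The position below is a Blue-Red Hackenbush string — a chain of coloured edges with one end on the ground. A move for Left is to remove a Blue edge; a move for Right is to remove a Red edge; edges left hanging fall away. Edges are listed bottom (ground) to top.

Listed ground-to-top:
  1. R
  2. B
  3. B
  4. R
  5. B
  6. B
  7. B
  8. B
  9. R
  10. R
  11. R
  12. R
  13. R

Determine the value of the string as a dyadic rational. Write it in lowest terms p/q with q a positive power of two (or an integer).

Recurse on prefixes of the 13-edge string R B B R B B B B R R R R R:
edge 1 of 13 (R): {  | 0 } — -1
edge 2 of 13 (B): { -1 | 0 } — -1/2
edge 3 of 13 (B): { -1; -1/2 | 0 } — -1/4
edge 4 of 13 (R): { -1; -1/2 | -1/4; 0 } — -3/8
edge 5 of 13 (B): { -1; -1/2; -3/8 | -1/4; 0 } — -5/16
edge 6 of 13 (B): { -1; -1/2; -3/8; -5/16 | -1/4; 0 } — -9/32
edge 7 of 13 (B): { -1; -1/2; -3/8; -5/16; -9/32 | -1/4; 0 } — -17/64
edge 8 of 13 (B): { -1; -1/2; -3/8; -5/16; -9/32; -17/64 | -1/4; 0 } — -33/128
edge 9 of 13 (R): { -1; -1/2; -3/8; -5/16; -9/32; -17/64 | -33/128; -1/4; 0 } — -67/256
edge 10 of 13 (R): { -1; -1/2; -3/8; -5/16; -9/32; -17/64 | -67/256; -33/128; -1/4; 0 } — -135/512
edge 11 of 13 (R): { -1; -1/2; -3/8; -5/16; -9/32; -17/64 | -135/512; -67/256; -33/128; -1/4; 0 } — -271/1024
edge 12 of 13 (R): { -1; -1/2; -3/8; -5/16; -9/32; -17/64 | -271/1024; -135/512; -67/256; -33/128; -1/4; 0 } — -543/2048
edge 13 of 13 (R): { -1; -1/2; -3/8; -5/16; -9/32; -17/64 | -543/2048; -271/1024; -135/512; -67/256; -33/128; -1/4; 0 } — -1087/4096

-1087/4096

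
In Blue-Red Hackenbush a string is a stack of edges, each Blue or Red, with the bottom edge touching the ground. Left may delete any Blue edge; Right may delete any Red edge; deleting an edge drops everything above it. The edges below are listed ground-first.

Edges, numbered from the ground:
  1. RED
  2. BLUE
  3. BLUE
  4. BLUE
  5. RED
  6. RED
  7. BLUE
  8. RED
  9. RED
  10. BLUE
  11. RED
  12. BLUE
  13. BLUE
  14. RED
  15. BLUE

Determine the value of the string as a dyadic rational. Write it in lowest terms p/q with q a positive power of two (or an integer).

-3493/16384

Recurse on prefixes of the 15-edge string RED BLUE BLUE BLUE RED RED BLUE RED RED BLUE RED BLUE BLUE RED BLUE:
step 1: add RED to get R; options L={ (no moves) } R={ 0 } ⇒ -1
step 2: add BLUE to get RB; options L={ -1 } R={ 0 } ⇒ -1/2
step 3: add BLUE to get RBB; options L={ -1 -1/2 } R={ 0 } ⇒ -1/4
step 4: add BLUE to get RBBB; options L={ -1 -1/2 -1/4 } R={ 0 } ⇒ -1/8
step 5: add RED to get RBBBR; options L={ -1 -1/2 -1/4 } R={ -1/8 0 } ⇒ -3/16
step 6: add RED to get RBBBRR; options L={ -1 -1/2 -1/4 } R={ -3/16 -1/8 0 } ⇒ -7/32
step 7: add BLUE to get RBBBRRB; options L={ -1 -1/2 -1/4 -7/32 } R={ -3/16 -1/8 0 } ⇒ -13/64
step 8: add RED to get RBBBRRBR; options L={ -1 -1/2 -1/4 -7/32 } R={ -13/64 -3/16 -1/8 0 } ⇒ -27/128
step 9: add RED to get RBBBRRBRR; options L={ -1 -1/2 -1/4 -7/32 } R={ -27/128 -13/64 -3/16 -1/8 0 } ⇒ -55/256
step 10: add BLUE to get RBBBRRBRRB; options L={ -1 -1/2 -1/4 -7/32 -55/256 } R={ -27/128 -13/64 -3/16 -1/8 0 } ⇒ -109/512
step 11: add RED to get RBBBRRBRRBR; options L={ -1 -1/2 -1/4 -7/32 -55/256 } R={ -109/512 -27/128 -13/64 -3/16 -1/8 0 } ⇒ -219/1024
step 12: add BLUE to get RBBBRRBRRBRB; options L={ -1 -1/2 -1/4 -7/32 -55/256 -219/1024 } R={ -109/512 -27/128 -13/64 -3/16 -1/8 0 } ⇒ -437/2048
step 13: add BLUE to get RBBBRRBRRBRBB; options L={ -1 -1/2 -1/4 -7/32 -55/256 -219/1024 -437/2048 } R={ -109/512 -27/128 -13/64 -3/16 -1/8 0 } ⇒ -873/4096
step 14: add RED to get RBBBRRBRRBRBBR; options L={ -1 -1/2 -1/4 -7/32 -55/256 -219/1024 -437/2048 } R={ -873/4096 -109/512 -27/128 -13/64 -3/16 -1/8 0 } ⇒ -1747/8192
step 15: add BLUE to get RBBBRRBRRBRBBRB; options L={ -1 -1/2 -1/4 -7/32 -55/256 -219/1024 -437/2048 -1747/8192 } R={ -873/4096 -109/512 -27/128 -13/64 -3/16 -1/8 0 } ⇒ -3493/16384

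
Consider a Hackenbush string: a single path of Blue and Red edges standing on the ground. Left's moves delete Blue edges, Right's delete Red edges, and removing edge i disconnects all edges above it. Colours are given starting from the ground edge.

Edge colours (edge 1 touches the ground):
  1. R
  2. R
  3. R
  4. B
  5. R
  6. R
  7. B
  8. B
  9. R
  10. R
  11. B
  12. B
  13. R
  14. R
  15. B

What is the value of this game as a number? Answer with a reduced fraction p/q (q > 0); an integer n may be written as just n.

-11469/4096

val(R) = { ∅ | 0 } → -1
val(RR) = { ∅ | -1, 0 } → -2
val(RRR) = { ∅ | -2, -1, 0 } → -3
val(RRRB) = { -3 | -2, -1, 0 } → -5/2
val(RRRBR) = { -3 | -5/2, -2, -1, 0 } → -11/4
val(RRRBRR) = { -3 | -11/4, -5/2, -2, -1, 0 } → -23/8
val(RRRBRRB) = { -3, -23/8 | -11/4, -5/2, -2, -1, 0 } → -45/16
val(RRRBRRBB) = { -3, -23/8, -45/16 | -11/4, -5/2, -2, -1, 0 } → -89/32
val(RRRBRRBBR) = { -3, -23/8, -45/16 | -89/32, -11/4, -5/2, -2, -1, 0 } → -179/64
val(RRRBRRBBRR) = { -3, -23/8, -45/16 | -179/64, -89/32, -11/4, -5/2, -2, -1, 0 } → -359/128
val(RRRBRRBBRRB) = { -3, -23/8, -45/16, -359/128 | -179/64, -89/32, -11/4, -5/2, -2, -1, 0 } → -717/256
val(RRRBRRBBRRBB) = { -3, -23/8, -45/16, -359/128, -717/256 | -179/64, -89/32, -11/4, -5/2, -2, -1, 0 } → -1433/512
val(RRRBRRBBRRBBR) = { -3, -23/8, -45/16, -359/128, -717/256 | -1433/512, -179/64, -89/32, -11/4, -5/2, -2, -1, 0 } → -2867/1024
val(RRRBRRBBRRBBRR) = { -3, -23/8, -45/16, -359/128, -717/256 | -2867/1024, -1433/512, -179/64, -89/32, -11/4, -5/2, -2, -1, 0 } → -5735/2048
val(RRRBRRBBRRBBRRB) = { -3, -23/8, -45/16, -359/128, -717/256, -5735/2048 | -2867/1024, -1433/512, -179/64, -89/32, -11/4, -5/2, -2, -1, 0 } → -11469/4096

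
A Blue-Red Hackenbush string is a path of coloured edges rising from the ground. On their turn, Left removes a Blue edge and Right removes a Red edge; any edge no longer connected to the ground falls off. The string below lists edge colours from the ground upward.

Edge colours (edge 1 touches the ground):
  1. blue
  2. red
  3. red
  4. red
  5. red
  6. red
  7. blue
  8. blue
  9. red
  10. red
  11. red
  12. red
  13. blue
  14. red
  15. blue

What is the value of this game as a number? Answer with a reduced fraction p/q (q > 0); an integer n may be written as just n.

Prefix values for blue red red red red red blue blue red red red red blue red blue via {L|R} + simplicity:
val_1 [b]  L=[0]  R=[]  ⇒ 1
val_2 [br]  L=[0]  R=[1]  ⇒ 1/2
val_3 [brr]  L=[0]  R=[1/2,1]  ⇒ 1/4
val_4 [brrr]  L=[0]  R=[1/4,1/2,1]  ⇒ 1/8
val_5 [brrrr]  L=[0]  R=[1/8,1/4,1/2,1]  ⇒ 1/16
val_6 [brrrrr]  L=[0]  R=[1/16,1/8,1/4,1/2,1]  ⇒ 1/32
val_7 [brrrrrb]  L=[0,1/32]  R=[1/16,1/8,1/4,1/2,1]  ⇒ 3/64
val_8 [brrrrrbb]  L=[0,1/32,3/64]  R=[1/16,1/8,1/4,1/2,1]  ⇒ 7/128
val_9 [brrrrrbbr]  L=[0,1/32,3/64]  R=[7/128,1/16,1/8,1/4,1/2,1]  ⇒ 13/256
val_10 [brrrrrbbrr]  L=[0,1/32,3/64]  R=[13/256,7/128,1/16,1/8,1/4,1/2,1]  ⇒ 25/512
val_11 [brrrrrbbrrr]  L=[0,1/32,3/64]  R=[25/512,13/256,7/128,1/16,1/8,1/4,1/2,1]  ⇒ 49/1024
val_12 [brrrrrbbrrrr]  L=[0,1/32,3/64]  R=[49/1024,25/512,13/256,7/128,1/16,1/8,1/4,1/2,1]  ⇒ 97/2048
val_13 [brrrrrbbrrrrb]  L=[0,1/32,3/64,97/2048]  R=[49/1024,25/512,13/256,7/128,1/16,1/8,1/4,1/2,1]  ⇒ 195/4096
val_14 [brrrrrbbrrrrbr]  L=[0,1/32,3/64,97/2048]  R=[195/4096,49/1024,25/512,13/256,7/128,1/16,1/8,1/4,1/2,1]  ⇒ 389/8192
val_15 [brrrrrbbrrrrbrb]  L=[0,1/32,3/64,97/2048,389/8192]  R=[195/4096,49/1024,25/512,13/256,7/128,1/16,1/8,1/4,1/2,1]  ⇒ 779/16384

779/16384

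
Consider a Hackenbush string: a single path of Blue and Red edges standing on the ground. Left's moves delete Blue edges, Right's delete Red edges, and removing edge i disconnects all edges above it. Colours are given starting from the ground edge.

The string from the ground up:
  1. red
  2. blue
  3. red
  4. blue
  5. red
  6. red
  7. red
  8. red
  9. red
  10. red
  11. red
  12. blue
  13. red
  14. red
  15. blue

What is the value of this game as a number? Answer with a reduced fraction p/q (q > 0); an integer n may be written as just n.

-12269/16384

Recurse on prefixes of the 15-edge string red blue red blue red red red red red red red blue red red blue:
G(r) = { · | 0 } => -1
G(rb) = { -1 | 0 } => -1/2
G(rbr) = { -1 | -1/2 0 } => -3/4
G(rbrb) = { -1 -3/4 | -1/2 0 } => -5/8
G(rbrbr) = { -1 -3/4 | -5/8 -1/2 0 } => -11/16
G(rbrbrr) = { -1 -3/4 | -11/16 -5/8 -1/2 0 } => -23/32
G(rbrbrrr) = { -1 -3/4 | -23/32 -11/16 -5/8 -1/2 0 } => -47/64
G(rbrbrrrr) = { -1 -3/4 | -47/64 -23/32 -11/16 -5/8 -1/2 0 } => -95/128
G(rbrbrrrrr) = { -1 -3/4 | -95/128 -47/64 -23/32 -11/16 -5/8 -1/2 0 } => -191/256
G(rbrbrrrrrr) = { -1 -3/4 | -191/256 -95/128 -47/64 -23/32 -11/16 -5/8 -1/2 0 } => -383/512
G(rbrbrrrrrrr) = { -1 -3/4 | -383/512 -191/256 -95/128 -47/64 -23/32 -11/16 -5/8 -1/2 0 } => -767/1024
G(rbrbrrrrrrrb) = { -1 -3/4 -767/1024 | -383/512 -191/256 -95/128 -47/64 -23/32 -11/16 -5/8 -1/2 0 } => -1533/2048
G(rbrbrrrrrrrbr) = { -1 -3/4 -767/1024 | -1533/2048 -383/512 -191/256 -95/128 -47/64 -23/32 -11/16 -5/8 -1/2 0 } => -3067/4096
G(rbrbrrrrrrrbrr) = { -1 -3/4 -767/1024 | -3067/4096 -1533/2048 -383/512 -191/256 -95/128 -47/64 -23/32 -11/16 -5/8 -1/2 0 } => -6135/8192
G(rbrbrrrrrrrbrrb) = { -1 -3/4 -767/1024 -6135/8192 | -3067/4096 -1533/2048 -383/512 -191/256 -95/128 -47/64 -23/32 -11/16 -5/8 -1/2 0 } => -12269/16384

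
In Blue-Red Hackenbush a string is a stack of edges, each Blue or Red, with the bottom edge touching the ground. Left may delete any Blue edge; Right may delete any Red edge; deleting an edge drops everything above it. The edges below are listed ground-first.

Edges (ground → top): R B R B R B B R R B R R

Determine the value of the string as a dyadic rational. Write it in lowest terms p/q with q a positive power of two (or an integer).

step 1: add R to get R; options L={  } R={ 0 } -> -1
step 2: add B to get RB; options L={ -1 } R={ 0 } -> -1/2
step 3: add R to get RBR; options L={ -1 } R={ -1/2; 0 } -> -3/4
step 4: add B to get RBRB; options L={ -1; -3/4 } R={ -1/2; 0 } -> -5/8
step 5: add R to get RBRBR; options L={ -1; -3/4 } R={ -5/8; -1/2; 0 } -> -11/16
step 6: add B to get RBRBRB; options L={ -1; -3/4; -11/16 } R={ -5/8; -1/2; 0 } -> -21/32
step 7: add B to get RBRBRBB; options L={ -1; -3/4; -11/16; -21/32 } R={ -5/8; -1/2; 0 } -> -41/64
step 8: add R to get RBRBRBBR; options L={ -1; -3/4; -11/16; -21/32 } R={ -41/64; -5/8; -1/2; 0 } -> -83/128
step 9: add R to get RBRBRBBRR; options L={ -1; -3/4; -11/16; -21/32 } R={ -83/128; -41/64; -5/8; -1/2; 0 } -> -167/256
step 10: add B to get RBRBRBBRRB; options L={ -1; -3/4; -11/16; -21/32; -167/256 } R={ -83/128; -41/64; -5/8; -1/2; 0 } -> -333/512
step 11: add R to get RBRBRBBRRBR; options L={ -1; -3/4; -11/16; -21/32; -167/256 } R={ -333/512; -83/128; -41/64; -5/8; -1/2; 0 } -> -667/1024
step 12: add R to get RBRBRBBRRBRR; options L={ -1; -3/4; -11/16; -21/32; -167/256 } R={ -667/1024; -333/512; -83/128; -41/64; -5/8; -1/2; 0 } -> -1335/2048

-1335/2048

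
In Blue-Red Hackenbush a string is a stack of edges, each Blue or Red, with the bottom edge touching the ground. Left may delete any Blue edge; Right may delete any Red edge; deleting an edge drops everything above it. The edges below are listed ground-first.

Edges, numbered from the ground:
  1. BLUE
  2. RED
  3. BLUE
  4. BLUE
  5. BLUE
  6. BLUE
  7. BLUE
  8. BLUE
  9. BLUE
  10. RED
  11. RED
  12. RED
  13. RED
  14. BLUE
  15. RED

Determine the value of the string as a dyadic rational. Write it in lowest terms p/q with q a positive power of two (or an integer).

Prefix values for BLUE RED BLUE BLUE BLUE BLUE BLUE BLUE BLUE RED RED RED RED BLUE RED via {L|R} + simplicity:
edge 1 of 15 (BLUE): { 0 | · } → 1
edge 2 of 15 (RED): { 0 | 1 } → 1/2
edge 3 of 15 (BLUE): { 0; 1/2 | 1 } → 3/4
edge 4 of 15 (BLUE): { 0; 1/2; 3/4 | 1 } → 7/8
edge 5 of 15 (BLUE): { 0; 1/2; 3/4; 7/8 | 1 } → 15/16
edge 6 of 15 (BLUE): { 0; 1/2; 3/4; 7/8; 15/16 | 1 } → 31/32
edge 7 of 15 (BLUE): { 0; 1/2; 3/4; 7/8; 15/16; 31/32 | 1 } → 63/64
edge 8 of 15 (BLUE): { 0; 1/2; 3/4; 7/8; 15/16; 31/32; 63/64 | 1 } → 127/128
edge 9 of 15 (BLUE): { 0; 1/2; 3/4; 7/8; 15/16; 31/32; 63/64; 127/128 | 1 } → 255/256
edge 10 of 15 (RED): { 0; 1/2; 3/4; 7/8; 15/16; 31/32; 63/64; 127/128 | 255/256; 1 } → 509/512
edge 11 of 15 (RED): { 0; 1/2; 3/4; 7/8; 15/16; 31/32; 63/64; 127/128 | 509/512; 255/256; 1 } → 1017/1024
edge 12 of 15 (RED): { 0; 1/2; 3/4; 7/8; 15/16; 31/32; 63/64; 127/128 | 1017/1024; 509/512; 255/256; 1 } → 2033/2048
edge 13 of 15 (RED): { 0; 1/2; 3/4; 7/8; 15/16; 31/32; 63/64; 127/128 | 2033/2048; 1017/1024; 509/512; 255/256; 1 } → 4065/4096
edge 14 of 15 (BLUE): { 0; 1/2; 3/4; 7/8; 15/16; 31/32; 63/64; 127/128; 4065/4096 | 2033/2048; 1017/1024; 509/512; 255/256; 1 } → 8131/8192
edge 15 of 15 (RED): { 0; 1/2; 3/4; 7/8; 15/16; 31/32; 63/64; 127/128; 4065/4096 | 8131/8192; 2033/2048; 1017/1024; 509/512; 255/256; 1 } → 16261/16384

16261/16384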